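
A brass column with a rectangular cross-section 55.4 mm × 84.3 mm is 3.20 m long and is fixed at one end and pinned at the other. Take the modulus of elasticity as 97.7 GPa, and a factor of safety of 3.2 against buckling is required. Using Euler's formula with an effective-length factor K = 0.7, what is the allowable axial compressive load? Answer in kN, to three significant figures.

P_allow = 71.7 kN

Buckling occurs about the weak axis: I_min = h·b³/12 = 84.3×55.4³/12 = 1.194×10^6 mm⁴ (b = 55.4 mm is the smaller dimension).
Effective length L_e = KL = 0.7×3.20 m = 2240 mm.
Euler critical load P_cr = π²EI/L_e² = π²×97700×1.194×10^6/2240² = 229500 N.
P_allow = P_cr/n = 229500/3.2 = 71730 N.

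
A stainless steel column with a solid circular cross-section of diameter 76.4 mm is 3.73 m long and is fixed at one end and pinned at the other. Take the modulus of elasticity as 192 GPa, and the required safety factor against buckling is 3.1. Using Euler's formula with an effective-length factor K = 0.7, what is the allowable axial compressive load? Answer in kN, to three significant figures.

P_allow = 150 kN

I = πd⁴/64 = π×76.4⁴/64 = 1.672×10^6 mm⁴.
Effective length L_e = KL = 0.7×3.73 m = 2611 mm.
Euler critical load P_cr = π²EI/L_e² = π²×192000×1.672×10^6/2611² = 464900 N.
P_allow = P_cr/n = 464900/3.1 = 150000 N.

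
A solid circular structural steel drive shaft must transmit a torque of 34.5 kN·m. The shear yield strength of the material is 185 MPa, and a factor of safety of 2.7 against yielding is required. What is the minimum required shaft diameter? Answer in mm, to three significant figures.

Allowable shear stress τ_allow = 185/2.7 = 68.52 MPa.
For a solid shaft τ = 16T/(πd³), so d³ = 16T/(π τ_allow) = 16×3.4500×10^7/(π×68.52) = 2.564×10^6 mm³.
d = (2.564×10^6)^(1/3) = 136.9 mm.

d = 137 mm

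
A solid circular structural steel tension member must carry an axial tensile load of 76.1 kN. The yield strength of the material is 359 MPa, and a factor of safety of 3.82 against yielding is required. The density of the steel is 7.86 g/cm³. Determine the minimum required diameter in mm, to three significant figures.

d = 32.1 mm

Allowable stress σ_allow = 359/3.82 = 93.98 MPa.
Required area A = F/σ_allow = 76100/93.98 = 809.8 mm².
A = πd²/4 → d = √(4A/π) = 32.11 mm.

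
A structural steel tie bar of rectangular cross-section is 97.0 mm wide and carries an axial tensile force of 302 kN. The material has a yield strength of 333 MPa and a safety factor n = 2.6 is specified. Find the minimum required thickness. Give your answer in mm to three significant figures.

σ_allow = 333/2.6 = 128.1 MPa.
Required area A = F/σ_allow = 302000/128.1 = 2358 mm².
t = A/w = 2358/97.0 = 24.31 mm.

t = 24.3 mm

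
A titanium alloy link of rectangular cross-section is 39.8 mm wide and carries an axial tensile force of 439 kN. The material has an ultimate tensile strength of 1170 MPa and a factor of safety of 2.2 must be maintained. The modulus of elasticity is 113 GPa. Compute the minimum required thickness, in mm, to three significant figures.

t = 20.7 mm

σ_allow = 1170/2.2 = 531.8 MPa.
Required area A = F/σ_allow = 439000/531.8 = 825.5 mm².
t = A/w = 825.5/39.8 = 20.74 mm.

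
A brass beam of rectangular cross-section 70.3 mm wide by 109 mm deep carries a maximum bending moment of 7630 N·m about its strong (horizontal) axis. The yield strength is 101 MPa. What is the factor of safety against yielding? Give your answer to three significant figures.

n = 1.84

Section modulus S = bh²/6 = 70.3×109²/6 = 139200 mm³.
σ = M/S = 7630000/139200 = 54.81 MPa.
n = 101/54.81 = 1.843.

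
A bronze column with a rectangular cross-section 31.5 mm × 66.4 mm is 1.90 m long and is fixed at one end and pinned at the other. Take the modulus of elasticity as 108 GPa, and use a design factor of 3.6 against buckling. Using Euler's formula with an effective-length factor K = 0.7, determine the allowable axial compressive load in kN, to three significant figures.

P_allow = 28.9 kN

Buckling occurs about the weak axis: I_min = h·b³/12 = 66.4×31.5³/12 = 172900 mm⁴ (b = 31.5 mm is the smaller dimension).
Effective length L_e = KL = 0.7×1.90 m = 1330 mm.
Euler critical load P_cr = π²EI/L_e² = π²×108000×172900/1330² = 104200 N.
P_allow = P_cr/n = 104200/3.6 = 28950 N.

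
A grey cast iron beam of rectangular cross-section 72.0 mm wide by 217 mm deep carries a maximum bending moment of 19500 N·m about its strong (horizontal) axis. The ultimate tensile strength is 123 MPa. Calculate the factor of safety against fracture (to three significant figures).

Section modulus S = bh²/6 = 72.0×217²/6 = 565100 mm³.
σ = M/S = 1.9500×10^7/565100 = 34.51 MPa.
n = 123/34.51 = 3.564.

n = 3.56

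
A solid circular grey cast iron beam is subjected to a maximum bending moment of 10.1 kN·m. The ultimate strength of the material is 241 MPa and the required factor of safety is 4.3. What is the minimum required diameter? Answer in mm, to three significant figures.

d = 122 mm

σ_allow = 241/4.3 = 56.05 MPa.
For a solid circular section σ = 32M/(πd³), so d³ = 32M/(π σ_allow) = 32×1.0100×10^7/(π×56.05) = 1.836×10^6 mm³.
d = 122.4 mm.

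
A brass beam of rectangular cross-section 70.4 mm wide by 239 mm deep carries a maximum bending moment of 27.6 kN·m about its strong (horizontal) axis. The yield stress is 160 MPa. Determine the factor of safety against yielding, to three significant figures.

n = 3.89

Section modulus S = bh²/6 = 70.4×239²/6 = 670200 mm³.
σ = M/S = 2.7600×10^7/670200 = 41.18 MPa.
n = 160/41.18 = 3.885.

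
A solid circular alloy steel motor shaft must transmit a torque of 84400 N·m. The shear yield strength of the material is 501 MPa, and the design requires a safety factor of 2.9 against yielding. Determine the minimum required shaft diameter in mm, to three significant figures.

d = 136 mm

Allowable shear stress τ_allow = 501/2.9 = 172.8 MPa.
For a solid shaft τ = 16T/(πd³), so d³ = 16T/(π τ_allow) = 16×8.4400×10^7/(π×172.8) = 2.488×10^6 mm³.
d = (2.488×10^6)^(1/3) = 135.5 mm.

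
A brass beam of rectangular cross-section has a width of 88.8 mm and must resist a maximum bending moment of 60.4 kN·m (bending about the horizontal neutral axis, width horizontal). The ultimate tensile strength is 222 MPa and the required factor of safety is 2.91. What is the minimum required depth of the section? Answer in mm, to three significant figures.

h = 231 mm

σ_allow = 222/2.91 = 76.29 MPa.
For a rectangular section σ = 6M/(bh²), so h² = 6M/(b σ_allow) = 6×6.0400×10^7/(88.8×76.29) = 53500 mm².
h = 231.3 mm.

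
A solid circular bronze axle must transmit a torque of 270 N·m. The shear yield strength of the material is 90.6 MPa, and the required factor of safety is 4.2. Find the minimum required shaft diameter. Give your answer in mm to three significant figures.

Allowable shear stress τ_allow = 90.6/4.2 = 21.57 MPa.
For a solid shaft τ = 16T/(πd³), so d³ = 16T/(π τ_allow) = 16×270000/(π×21.57) = 63750 mm³.
d = (63750)^(1/3) = 39.95 mm.

d = 39.9 mm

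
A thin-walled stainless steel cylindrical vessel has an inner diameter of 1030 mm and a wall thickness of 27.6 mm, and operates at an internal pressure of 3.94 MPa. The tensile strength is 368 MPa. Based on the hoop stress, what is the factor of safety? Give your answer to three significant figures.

n = 5.01

σ_h = pD/(2t) = 3.94×1030/(2×27.6) = 73.52 MPa.
n = 368/73.52 = 5.006.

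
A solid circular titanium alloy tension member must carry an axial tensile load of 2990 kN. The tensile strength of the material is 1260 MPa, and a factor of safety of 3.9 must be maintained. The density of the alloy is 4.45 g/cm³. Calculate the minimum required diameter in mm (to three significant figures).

Allowable stress σ_allow = 1260/3.9 = 323.1 MPa.
Required area A = F/σ_allow = 2990000/323.1 = 9255 mm².
A = πd²/4 → d = √(4A/π) = 108.6 mm.

d = 109 mm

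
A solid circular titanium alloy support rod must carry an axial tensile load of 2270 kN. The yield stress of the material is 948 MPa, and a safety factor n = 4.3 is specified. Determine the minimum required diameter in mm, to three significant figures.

d = 114 mm

Allowable stress σ_allow = 948/4.3 = 220.5 MPa.
Required area A = F/σ_allow = 2270000/220.5 = 10300 mm².
A = πd²/4 → d = √(4A/π) = 114.5 mm.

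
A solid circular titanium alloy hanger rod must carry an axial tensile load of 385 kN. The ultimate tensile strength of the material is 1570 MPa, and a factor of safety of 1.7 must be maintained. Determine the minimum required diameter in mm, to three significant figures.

d = 23.0 mm

Allowable stress σ_allow = 1570/1.7 = 923.5 MPa.
Required area A = F/σ_allow = 385000/923.5 = 416.9 mm².
A = πd²/4 → d = √(4A/π) = 23.04 mm.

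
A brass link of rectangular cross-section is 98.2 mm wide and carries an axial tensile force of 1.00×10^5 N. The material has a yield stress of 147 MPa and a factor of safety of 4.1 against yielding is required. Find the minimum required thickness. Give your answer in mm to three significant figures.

t = 28.4 mm

σ_allow = 147/4.1 = 35.85 MPa.
Required area A = F/σ_allow = 100000/35.85 = 2789 mm².
t = A/w = 2789/98.2 = 28.40 mm.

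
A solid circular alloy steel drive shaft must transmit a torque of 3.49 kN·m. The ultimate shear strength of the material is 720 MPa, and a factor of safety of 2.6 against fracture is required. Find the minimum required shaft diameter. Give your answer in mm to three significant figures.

d = 40.0 mm

Allowable shear stress τ_allow = 720/2.6 = 276.9 MPa.
For a solid shaft τ = 16T/(πd³), so d³ = 16T/(π τ_allow) = 16×3490000/(π×276.9) = 64190 mm³.
d = (64190)^(1/3) = 40.04 mm.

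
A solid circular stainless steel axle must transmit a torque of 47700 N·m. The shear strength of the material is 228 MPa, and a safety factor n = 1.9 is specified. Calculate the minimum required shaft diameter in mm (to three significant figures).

Allowable shear stress τ_allow = 228/1.9 = 120.0 MPa.
For a solid shaft τ = 16T/(πd³), so d³ = 16T/(π τ_allow) = 16×4.7700×10^7/(π×120.0) = 2.024×10^6 mm³.
d = (2.024×10^6)^(1/3) = 126.5 mm.

d = 127 mm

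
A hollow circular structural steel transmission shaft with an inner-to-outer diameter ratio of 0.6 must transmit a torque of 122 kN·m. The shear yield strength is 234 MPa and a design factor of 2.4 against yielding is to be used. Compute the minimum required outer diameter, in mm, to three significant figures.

d_o = 194 mm

τ_allow = 234/2.4 = 97.50 MPa.
For a hollow shaft τ = 16T/[πd_o³(1−k⁴)] with k = 0.6, so 1−k⁴ = 0.8704.
d_o³ = 16T/[π τ_allow (1−k⁴)] = 16×1.2200×10^8/(π×97.50×0.8704) = 7.322×10^6 mm³.
d_o = 194.2 mm.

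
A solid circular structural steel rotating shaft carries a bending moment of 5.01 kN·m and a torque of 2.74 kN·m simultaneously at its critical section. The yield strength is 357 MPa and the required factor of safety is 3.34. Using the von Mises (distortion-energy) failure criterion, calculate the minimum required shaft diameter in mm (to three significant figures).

d = 80.8 mm

σ_allow = σ_y/n = 357/3.34 = 106.9 MPa.
For a solid shaft σ_b = 32M/(πd³) and τ = 16T/(πd³), so the von Mises stress is σ' = (16/πd³)·√(4M²+3T²).
√(4M²+3T²) = √(4×(5.010×10^6)² + 3×(2.740×10^6)²) = 1.109×10^7 N·mm.
d³ = 16×1.109×10^7/(π×106.9) = 528300 mm³.
d = 80.84 mm.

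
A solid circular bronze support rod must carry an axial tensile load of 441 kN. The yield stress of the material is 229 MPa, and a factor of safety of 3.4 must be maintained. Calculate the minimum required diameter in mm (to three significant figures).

Allowable stress σ_allow = 229/3.4 = 67.35 MPa.
Required area A = F/σ_allow = 441000/67.35 = 6548 mm².
A = πd²/4 → d = √(4A/π) = 91.31 mm.

d = 91.3 mm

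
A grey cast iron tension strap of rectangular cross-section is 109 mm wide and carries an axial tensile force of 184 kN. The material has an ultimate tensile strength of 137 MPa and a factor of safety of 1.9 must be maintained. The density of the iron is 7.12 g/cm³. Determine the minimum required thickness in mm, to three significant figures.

t = 23.4 mm

σ_allow = 137/1.9 = 72.11 MPa.
Required area A = F/σ_allow = 184000/72.11 = 2552 mm².
t = A/w = 2552/109 = 23.41 mm.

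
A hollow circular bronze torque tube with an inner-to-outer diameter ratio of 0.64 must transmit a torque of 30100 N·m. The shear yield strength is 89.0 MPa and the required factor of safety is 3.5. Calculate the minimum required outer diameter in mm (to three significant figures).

τ_allow = 89.0/3.5 = 25.43 MPa.
For a hollow shaft τ = 16T/[πd_o³(1−k⁴)] with k = 0.64, so 1−k⁴ = 0.8322.
d_o³ = 16T/[π τ_allow (1−k⁴)] = 16×3.0100×10^7/(π×25.43×0.8322) = 7.244×10^6 mm³.
d_o = 193.5 mm.

d_o = 193 mm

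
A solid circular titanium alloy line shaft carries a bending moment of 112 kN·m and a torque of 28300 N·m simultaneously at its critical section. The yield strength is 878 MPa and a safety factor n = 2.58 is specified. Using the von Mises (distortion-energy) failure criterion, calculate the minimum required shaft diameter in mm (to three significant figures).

σ_allow = σ_y/n = 878/2.58 = 340.3 MPa.
For a solid shaft σ_b = 32M/(πd³) and τ = 16T/(πd³), so the von Mises stress is σ' = (16/πd³)·√(4M²+3T²).
√(4M²+3T²) = √(4×(1.120×10^8)² + 3×(2.830×10^7)²) = 2.293×10^8 N·mm.
d³ = 16×2.293×10^8/(π×340.3) = 3.432×10^6 mm³.
d = 150.8 mm.

d = 151 mm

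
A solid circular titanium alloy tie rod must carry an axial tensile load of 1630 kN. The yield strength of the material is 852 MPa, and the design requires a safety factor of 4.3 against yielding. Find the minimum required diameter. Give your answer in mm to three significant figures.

d = 102 mm

Allowable stress σ_allow = 852/4.3 = 198.1 MPa.
Required area A = F/σ_allow = 1630000/198.1 = 8227 mm².
A = πd²/4 → d = √(4A/π) = 102.3 mm.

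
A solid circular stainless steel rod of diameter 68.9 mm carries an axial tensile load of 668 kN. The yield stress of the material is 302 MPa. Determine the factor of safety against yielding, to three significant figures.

n = 1.69

A = πd²/4 = 3728 mm².
σ = F/A = 668000/3728 = 179.2 MPa.
n = 302/179.2 = 1.686.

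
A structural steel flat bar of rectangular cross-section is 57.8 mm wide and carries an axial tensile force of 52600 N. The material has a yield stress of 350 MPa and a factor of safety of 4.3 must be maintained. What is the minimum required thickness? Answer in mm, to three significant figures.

σ_allow = 350/4.3 = 81.40 MPa.
Required area A = F/σ_allow = 52600/81.40 = 646.2 mm².
t = A/w = 646.2/57.8 = 11.18 mm.

t = 11.2 mm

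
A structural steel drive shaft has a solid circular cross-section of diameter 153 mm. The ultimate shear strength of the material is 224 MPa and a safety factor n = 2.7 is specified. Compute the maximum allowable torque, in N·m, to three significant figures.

T_allow = 58300 N·m

τ_allow = 224/2.7 = 82.96 MPa.
For a solid shaft T_allow = τ_allow·πd³/16; πd³/16 = π×153³/16 = 703200 mm³.
T_allow = 82.96×703200 = 5.834×10^7 N·mm = 58340 N·m.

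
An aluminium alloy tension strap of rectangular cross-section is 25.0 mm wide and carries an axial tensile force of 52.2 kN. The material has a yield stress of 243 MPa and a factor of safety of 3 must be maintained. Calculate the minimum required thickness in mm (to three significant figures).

t = 25.8 mm

σ_allow = 243/3 = 81.00 MPa.
Required area A = F/σ_allow = 52200/81.00 = 644.4 mm².
t = A/w = 644.4/25.0 = 25.78 mm.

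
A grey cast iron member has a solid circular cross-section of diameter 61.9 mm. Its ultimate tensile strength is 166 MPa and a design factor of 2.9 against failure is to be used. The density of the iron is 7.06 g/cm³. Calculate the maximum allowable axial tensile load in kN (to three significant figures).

F_allow = 172 kN

σ_allow = 166/2.9 = 57.24 MPa.
A = πd²/4 = π×61.9²/4 = 3009 mm².
F_allow = σ_allow × A = 57.24×3009 = 172300 N.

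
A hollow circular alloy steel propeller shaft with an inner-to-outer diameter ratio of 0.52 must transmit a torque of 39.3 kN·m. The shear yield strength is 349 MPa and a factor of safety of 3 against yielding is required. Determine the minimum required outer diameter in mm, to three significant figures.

τ_allow = 349/3 = 116.3 MPa.
For a hollow shaft τ = 16T/[πd_o³(1−k⁴)] with k = 0.52, so 1−k⁴ = 0.9269.
d_o³ = 16T/[π τ_allow (1−k⁴)] = 16×3.9300×10^7/(π×116.3×0.9269) = 1.856×10^6 mm³.
d_o = 122.9 mm.

d_o = 123 mm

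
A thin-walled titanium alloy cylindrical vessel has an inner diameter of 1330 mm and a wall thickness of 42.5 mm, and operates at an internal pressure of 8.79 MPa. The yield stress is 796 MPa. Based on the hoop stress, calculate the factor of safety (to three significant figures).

σ_h = pD/(2t) = 8.79×1330/(2×42.5) = 137.5 MPa.
n = 796/137.5 = 5.788.

n = 5.79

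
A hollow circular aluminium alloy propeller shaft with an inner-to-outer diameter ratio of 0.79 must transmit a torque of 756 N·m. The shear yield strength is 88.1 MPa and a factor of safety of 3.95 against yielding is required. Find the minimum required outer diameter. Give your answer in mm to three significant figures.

τ_allow = 88.1/3.95 = 22.30 MPa.
For a hollow shaft τ = 16T/[πd_o³(1−k⁴)] with k = 0.79, so 1−k⁴ = 0.6105.
d_o³ = 16T/[π τ_allow (1−k⁴)] = 16×756000/(π×22.30×0.6105) = 282800 mm³.
d_o = 65.64 mm.

d_o = 65.6 mm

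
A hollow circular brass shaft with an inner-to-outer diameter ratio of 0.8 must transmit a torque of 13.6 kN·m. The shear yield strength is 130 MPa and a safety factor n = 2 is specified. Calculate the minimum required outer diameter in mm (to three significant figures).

τ_allow = 130/2 = 65.00 MPa.
For a hollow shaft τ = 16T/[πd_o³(1−k⁴)] with k = 0.8, so 1−k⁴ = 0.5904.
d_o³ = 16T/[π τ_allow (1−k⁴)] = 16×1.3600×10^7/(π×65.00×0.5904) = 1.805×10^6 mm³.
d_o = 121.8 mm.

d_o = 122 mm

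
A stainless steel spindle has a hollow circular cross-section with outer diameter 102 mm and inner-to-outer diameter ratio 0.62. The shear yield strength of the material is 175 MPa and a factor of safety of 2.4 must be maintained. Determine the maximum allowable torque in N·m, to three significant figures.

T_allow = 12900 N·m

τ_allow = 175/2.4 = 72.92 MPa.
For a hollow shaft T_allow = τ_allow·πd_o³(1−k⁴)/16 with 1−k⁴ = 0.8522, so πd_o³(1−k⁴)/16 = 177600 mm³.
T_allow = 72.92×177600 = 1.295×10^7 N·mm = 12950 N·m.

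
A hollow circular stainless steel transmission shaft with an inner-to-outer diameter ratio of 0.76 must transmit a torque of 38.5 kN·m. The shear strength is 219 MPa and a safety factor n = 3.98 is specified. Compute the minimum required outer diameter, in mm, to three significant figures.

τ_allow = 219/3.98 = 55.03 MPa.
For a hollow shaft τ = 16T/[πd_o³(1−k⁴)] with k = 0.76, so 1−k⁴ = 0.6664.
d_o³ = 16T/[π τ_allow (1−k⁴)] = 16×3.8500×10^7/(π×55.03×0.6664) = 5.347×10^6 mm³.
d_o = 174.9 mm.

d_o = 175 mm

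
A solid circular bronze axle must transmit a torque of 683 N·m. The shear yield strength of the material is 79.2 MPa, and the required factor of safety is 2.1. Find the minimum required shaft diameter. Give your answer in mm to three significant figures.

Allowable shear stress τ_allow = 79.2/2.1 = 37.71 MPa.
For a solid shaft τ = 16T/(πd³), so d³ = 16T/(π τ_allow) = 16×683000/(π×37.71) = 92230 mm³.
d = (92230)^(1/3) = 45.18 mm.

d = 45.2 mm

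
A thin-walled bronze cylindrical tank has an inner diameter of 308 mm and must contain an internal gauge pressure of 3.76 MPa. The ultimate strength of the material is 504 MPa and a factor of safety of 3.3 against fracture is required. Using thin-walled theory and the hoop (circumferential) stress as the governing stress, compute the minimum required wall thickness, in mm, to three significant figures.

t = 3.79 mm

σ_allow = 504/3.3 = 152.7 MPa.
Hoop stress σ_h = pD/(2t), so t = pD/(2σ_allow) = 3.76×308/(2×152.7) = 3.791 mm.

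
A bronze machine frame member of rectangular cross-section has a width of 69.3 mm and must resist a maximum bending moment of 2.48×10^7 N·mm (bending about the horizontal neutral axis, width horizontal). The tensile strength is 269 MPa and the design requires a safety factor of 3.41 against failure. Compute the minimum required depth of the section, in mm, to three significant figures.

h = 165 mm

σ_allow = 269/3.41 = 78.89 MPa.
For a rectangular section σ = 6M/(bh²), so h² = 6M/(b σ_allow) = 6×2.4800×10^7/(69.3×78.89) = 27220 mm².
h = 165.0 mm.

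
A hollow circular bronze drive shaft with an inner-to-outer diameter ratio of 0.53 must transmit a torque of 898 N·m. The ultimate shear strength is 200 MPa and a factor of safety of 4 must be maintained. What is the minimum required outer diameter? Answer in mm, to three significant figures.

τ_allow = 200/4 = 50.00 MPa.
For a hollow shaft τ = 16T/[πd_o³(1−k⁴)] with k = 0.53, so 1−k⁴ = 0.9211.
d_o³ = 16T/[π τ_allow (1−k⁴)] = 16×898000/(π×50.00×0.9211) = 99310 mm³.
d_o = 46.31 mm.

d_o = 46.3 mm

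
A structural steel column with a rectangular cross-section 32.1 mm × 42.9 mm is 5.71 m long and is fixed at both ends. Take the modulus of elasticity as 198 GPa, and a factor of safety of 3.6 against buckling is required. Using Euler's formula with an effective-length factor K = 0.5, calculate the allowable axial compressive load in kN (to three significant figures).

P_allow = 7.87 kN

Buckling occurs about the weak axis: I_min = h·b³/12 = 42.9×32.1³/12 = 118200 mm⁴ (b = 32.1 mm is the smaller dimension).
Effective length L_e = KL = 0.5×5.71 m = 2855 mm.
Euler critical load P_cr = π²EI/L_e² = π²×198000×118200/2855² = 28350 N.
P_allow = P_cr/n = 28350/3.6 = 7875 N.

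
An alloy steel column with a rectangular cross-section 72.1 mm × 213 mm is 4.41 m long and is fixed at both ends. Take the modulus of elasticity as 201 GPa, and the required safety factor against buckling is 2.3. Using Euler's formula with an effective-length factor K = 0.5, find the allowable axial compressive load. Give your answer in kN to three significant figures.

P_allow = 1180 kN

Buckling occurs about the weak axis: I_min = h·b³/12 = 213×72.1³/12 = 6.653×10^6 mm⁴ (b = 72.1 mm is the smaller dimension).
Effective length L_e = KL = 0.5×4.41 m = 2205 mm.
Euler critical load P_cr = π²EI/L_e² = π²×201000×6.653×10^6/2205² = 2.714×10^6 N.
P_allow = P_cr/n = 2.714×10^6/2.3 = 1.180×10^6 N.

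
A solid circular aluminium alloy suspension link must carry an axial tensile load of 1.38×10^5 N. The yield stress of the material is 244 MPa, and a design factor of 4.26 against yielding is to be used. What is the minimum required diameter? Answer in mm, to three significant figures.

d = 55.4 mm

Allowable stress σ_allow = 244/4.26 = 57.28 MPa.
Required area A = F/σ_allow = 138000/57.28 = 2409 mm².
A = πd²/4 → d = √(4A/π) = 55.39 mm.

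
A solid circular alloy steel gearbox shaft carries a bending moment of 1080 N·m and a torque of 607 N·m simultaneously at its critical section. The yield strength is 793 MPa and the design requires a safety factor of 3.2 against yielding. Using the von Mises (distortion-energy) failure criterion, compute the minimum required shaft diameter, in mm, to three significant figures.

d = 36.7 mm

σ_allow = σ_y/n = 793/3.2 = 247.8 MPa.
For a solid shaft σ_b = 32M/(πd³) and τ = 16T/(πd³), so the von Mises stress is σ' = (16/πd³)·√(4M²+3T²).
√(4M²+3T²) = √(4×(1.080×10^6)² + 3×(607000)²) = 2.402×10^6 N·mm.
d³ = 16×2.402×10^6/(π×247.8) = 49370 mm³.
d = 36.69 mm.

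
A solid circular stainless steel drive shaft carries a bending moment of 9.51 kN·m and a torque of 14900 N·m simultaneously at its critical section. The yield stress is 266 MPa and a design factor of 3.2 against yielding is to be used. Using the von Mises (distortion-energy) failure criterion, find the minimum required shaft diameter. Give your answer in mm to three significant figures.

σ_allow = σ_y/n = 266/3.2 = 83.12 MPa.
For a solid shaft σ_b = 32M/(πd³) and τ = 16T/(πd³), so the von Mises stress is σ' = (16/πd³)·√(4M²+3T²).
√(4M²+3T²) = √(4×(9.510×10^6)² + 3×(1.490×10^7)²) = 3.206×10^7 N·mm.
d³ = 16×3.206×10^7/(π×83.12) = 1.964×10^6 mm³.
d = 125.2 mm.

d = 125 mm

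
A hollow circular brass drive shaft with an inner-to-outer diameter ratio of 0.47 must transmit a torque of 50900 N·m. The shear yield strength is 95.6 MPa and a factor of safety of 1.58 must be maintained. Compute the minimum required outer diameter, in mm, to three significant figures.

d_o = 165 mm

τ_allow = 95.6/1.58 = 60.51 MPa.
For a hollow shaft τ = 16T/[πd_o³(1−k⁴)] with k = 0.47, so 1−k⁴ = 0.9512.
d_o³ = 16T/[π τ_allow (1−k⁴)] = 16×5.0900×10^7/(π×60.51×0.9512) = 4.504×10^6 mm³.
d_o = 165.1 mm.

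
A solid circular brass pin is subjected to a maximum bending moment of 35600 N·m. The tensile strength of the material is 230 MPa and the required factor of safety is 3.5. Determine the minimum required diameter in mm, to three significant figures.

σ_allow = 230/3.5 = 65.71 MPa.
For a solid circular section σ = 32M/(πd³), so d³ = 32M/(π σ_allow) = 32×3.5600×10^7/(π×65.71) = 5.518×10^6 mm³.
d = 176.7 mm.

d = 177 mm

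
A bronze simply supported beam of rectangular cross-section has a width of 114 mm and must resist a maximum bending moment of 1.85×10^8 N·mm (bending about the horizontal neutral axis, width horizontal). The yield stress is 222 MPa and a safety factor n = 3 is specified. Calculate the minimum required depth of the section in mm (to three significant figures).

σ_allow = 222/3 = 74.00 MPa.
For a rectangular section σ = 6M/(bh²), so h² = 6M/(b σ_allow) = 6×1.8500×10^8/(114×74.00) = 131600 mm².
h = 362.7 mm.

h = 363 mm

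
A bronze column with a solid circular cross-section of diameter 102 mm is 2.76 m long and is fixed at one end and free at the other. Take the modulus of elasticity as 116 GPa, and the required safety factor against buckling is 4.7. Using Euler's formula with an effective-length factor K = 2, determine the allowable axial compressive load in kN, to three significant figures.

I = πd⁴/64 = π×102⁴/64 = 5.313×10^6 mm⁴.
Effective length L_e = KL = 2×2.76 m = 5520 mm.
Euler critical load P_cr = π²EI/L_e² = π²×116000×5.313×10^6/5520² = 199600 N.
P_allow = P_cr/n = 199600/4.7 = 42480 N.

P_allow = 42.5 kN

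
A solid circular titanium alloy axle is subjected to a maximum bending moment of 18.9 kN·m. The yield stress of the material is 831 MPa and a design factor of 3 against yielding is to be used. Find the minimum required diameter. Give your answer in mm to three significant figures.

σ_allow = 831/3 = 277.0 MPa.
For a solid circular section σ = 32M/(πd³), so d³ = 32M/(π σ_allow) = 32×1.8900×10^7/(π×277.0) = 695000 mm³.
d = 88.58 mm.

d = 88.6 mm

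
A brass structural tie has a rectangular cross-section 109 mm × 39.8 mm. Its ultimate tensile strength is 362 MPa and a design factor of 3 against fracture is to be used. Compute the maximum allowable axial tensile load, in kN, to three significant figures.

σ_allow = 362/3 = 120.7 MPa.
A = 109×39.8 = 4338 mm².
F_allow = σ_allow × A = 120.7×4338 = 523500 N.

F_allow = 523 kN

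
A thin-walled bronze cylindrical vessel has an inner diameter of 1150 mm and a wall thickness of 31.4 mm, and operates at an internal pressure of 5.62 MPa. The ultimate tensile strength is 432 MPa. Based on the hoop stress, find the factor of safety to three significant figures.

σ_h = pD/(2t) = 5.62×1150/(2×31.4) = 102.9 MPa.
n = 432/102.9 = 4.198.

n = 4.20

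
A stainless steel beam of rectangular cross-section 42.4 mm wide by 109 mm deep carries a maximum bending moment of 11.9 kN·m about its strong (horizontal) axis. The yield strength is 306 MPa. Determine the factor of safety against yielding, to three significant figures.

Section modulus S = bh²/6 = 42.4×109²/6 = 83960 mm³.
σ = M/S = 1.1900×10^7/83960 = 141.7 MPa.
n = 306/141.7 = 2.159.

n = 2.16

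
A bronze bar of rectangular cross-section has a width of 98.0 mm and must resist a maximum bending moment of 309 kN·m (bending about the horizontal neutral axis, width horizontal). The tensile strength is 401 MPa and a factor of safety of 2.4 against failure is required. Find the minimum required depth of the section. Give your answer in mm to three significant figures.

h = 336 mm

σ_allow = 401/2.4 = 167.1 MPa.
For a rectangular section σ = 6M/(bh²), so h² = 6M/(b σ_allow) = 6×3.0900×10^8/(98.0×167.1) = 113200 mm².
h = 336.5 mm.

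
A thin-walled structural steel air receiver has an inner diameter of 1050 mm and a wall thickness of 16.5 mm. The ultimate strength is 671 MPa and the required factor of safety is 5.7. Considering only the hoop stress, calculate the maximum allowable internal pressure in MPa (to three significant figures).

σ_allow = 671/5.7 = 117.7 MPa.
σ_h = pD/(2t) → p_allow = 2σ_allow t/D = 2×117.7×16.5/1050 = 3.700 MPa.

p_allow = 3.70 MPa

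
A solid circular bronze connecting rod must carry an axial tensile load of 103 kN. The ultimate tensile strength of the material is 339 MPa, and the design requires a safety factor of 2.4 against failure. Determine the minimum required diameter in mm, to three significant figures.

Allowable stress σ_allow = 339/2.4 = 141.2 MPa.
Required area A = F/σ_allow = 103000/141.2 = 729.2 mm².
A = πd²/4 → d = √(4A/π) = 30.47 mm.

d = 30.5 mm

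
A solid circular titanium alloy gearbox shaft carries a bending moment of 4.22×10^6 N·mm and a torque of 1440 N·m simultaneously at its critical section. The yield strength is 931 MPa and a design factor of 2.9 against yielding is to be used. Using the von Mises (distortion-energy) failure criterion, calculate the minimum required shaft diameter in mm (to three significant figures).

σ_allow = σ_y/n = 931/2.9 = 321.0 MPa.
For a solid shaft σ_b = 32M/(πd³) and τ = 16T/(πd³), so the von Mises stress is σ' = (16/πd³)·√(4M²+3T²).
√(4M²+3T²) = √(4×(4.220×10^6)² + 3×(1.440×10^6)²) = 8.801×10^6 N·mm.
d³ = 16×8.801×10^6/(π×321.0) = 139600 mm³.
d = 51.88 mm.

d = 51.9 mm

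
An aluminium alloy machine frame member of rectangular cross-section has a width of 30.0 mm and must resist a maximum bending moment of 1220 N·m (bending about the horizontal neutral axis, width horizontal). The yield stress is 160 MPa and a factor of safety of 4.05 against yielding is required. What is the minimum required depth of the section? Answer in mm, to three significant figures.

h = 78.6 mm

σ_allow = 160/4.05 = 39.51 MPa.
For a rectangular section σ = 6M/(bh²), so h² = 6M/(b σ_allow) = 6×1220000/(30.0×39.51) = 6176 mm².
h = 78.59 mm.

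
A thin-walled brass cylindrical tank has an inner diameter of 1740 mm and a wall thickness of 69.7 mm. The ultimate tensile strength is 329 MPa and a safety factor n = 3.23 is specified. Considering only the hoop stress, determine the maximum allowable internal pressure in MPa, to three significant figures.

σ_allow = 329/3.23 = 101.9 MPa.
σ_h = pD/(2t) → p_allow = 2σ_allow t/D = 2×101.9×69.7/1740 = 8.160 MPa.

p_allow = 8.16 MPa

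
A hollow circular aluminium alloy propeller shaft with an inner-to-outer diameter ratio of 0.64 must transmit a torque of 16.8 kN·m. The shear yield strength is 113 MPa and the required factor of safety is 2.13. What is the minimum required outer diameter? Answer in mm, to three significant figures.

d_o = 125 mm

τ_allow = 113/2.13 = 53.05 MPa.
For a hollow shaft τ = 16T/[πd_o³(1−k⁴)] with k = 0.64, so 1−k⁴ = 0.8322.
d_o³ = 16T/[π τ_allow (1−k⁴)] = 16×1.6800×10^7/(π×53.05×0.8322) = 1.938×10^6 mm³.
d_o = 124.7 mm.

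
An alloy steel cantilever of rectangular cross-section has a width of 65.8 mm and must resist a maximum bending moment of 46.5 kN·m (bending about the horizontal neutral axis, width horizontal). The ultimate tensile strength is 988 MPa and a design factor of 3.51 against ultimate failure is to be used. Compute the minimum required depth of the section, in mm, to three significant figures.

h = 123 mm

σ_allow = 988/3.51 = 281.5 MPa.
For a rectangular section σ = 6M/(bh²), so h² = 6M/(b σ_allow) = 6×4.6500×10^7/(65.8×281.5) = 15060 mm².
h = 122.7 mm.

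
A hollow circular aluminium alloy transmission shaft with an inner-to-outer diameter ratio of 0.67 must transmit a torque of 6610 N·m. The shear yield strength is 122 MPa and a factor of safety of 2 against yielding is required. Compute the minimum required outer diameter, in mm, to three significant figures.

τ_allow = 122/2 = 61.00 MPa.
For a hollow shaft τ = 16T/[πd_o³(1−k⁴)] with k = 0.67, so 1−k⁴ = 0.7985.
d_o³ = 16T/[π τ_allow (1−k⁴)] = 16×6610000/(π×61.00×0.7985) = 691200 mm³.
d_o = 88.41 mm.

d_o = 88.4 mm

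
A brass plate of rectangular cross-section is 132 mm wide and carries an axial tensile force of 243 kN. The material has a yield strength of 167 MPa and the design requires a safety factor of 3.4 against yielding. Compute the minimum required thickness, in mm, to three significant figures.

σ_allow = 167/3.4 = 49.12 MPa.
Required area A = F/σ_allow = 243000/49.12 = 4947 mm².
t = A/w = 4947/132 = 37.48 mm.

t = 37.5 mm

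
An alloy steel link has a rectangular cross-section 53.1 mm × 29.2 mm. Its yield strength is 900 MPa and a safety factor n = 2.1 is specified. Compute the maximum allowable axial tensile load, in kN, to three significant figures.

σ_allow = 900/2.1 = 428.6 MPa.
A = 53.1×29.2 = 1551 mm².
F_allow = σ_allow × A = 428.6×1551 = 664500 N.

F_allow = 665 kN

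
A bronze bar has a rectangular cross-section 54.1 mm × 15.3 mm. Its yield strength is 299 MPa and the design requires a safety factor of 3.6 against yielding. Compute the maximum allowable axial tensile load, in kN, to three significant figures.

F_allow = 68.7 kN

σ_allow = 299/3.6 = 83.06 MPa.
A = 54.1×15.3 = 827.7 mm².
F_allow = σ_allow × A = 83.06×827.7 = 68750 N.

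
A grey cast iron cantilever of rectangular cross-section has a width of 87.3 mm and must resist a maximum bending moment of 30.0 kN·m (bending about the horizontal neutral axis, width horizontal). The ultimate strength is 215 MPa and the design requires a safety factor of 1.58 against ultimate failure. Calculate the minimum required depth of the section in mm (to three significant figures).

σ_allow = 215/1.58 = 136.1 MPa.
For a rectangular section σ = 6M/(bh²), so h² = 6M/(b σ_allow) = 6×3.0000×10^7/(87.3×136.1) = 15150 mm².
h = 123.1 mm.

h = 123 mm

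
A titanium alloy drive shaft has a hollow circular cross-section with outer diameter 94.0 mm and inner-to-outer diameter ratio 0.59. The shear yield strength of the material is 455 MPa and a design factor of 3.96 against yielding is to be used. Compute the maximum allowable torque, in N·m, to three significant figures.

T_allow = 16500 N·m

τ_allow = 455/3.96 = 114.9 MPa.
For a hollow shaft T_allow = τ_allow·πd_o³(1−k⁴)/16 with 1−k⁴ = 0.8788, so πd_o³(1−k⁴)/16 = 143300 mm³.
T_allow = 114.9×143300 = 1.647×10^7 N·mm = 16470 N·m.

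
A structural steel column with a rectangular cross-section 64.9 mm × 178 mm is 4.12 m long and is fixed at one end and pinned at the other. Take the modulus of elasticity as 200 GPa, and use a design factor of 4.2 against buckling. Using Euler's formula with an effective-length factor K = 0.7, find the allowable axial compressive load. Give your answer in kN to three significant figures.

P_allow = 229 kN

Buckling occurs about the weak axis: I_min = h·b³/12 = 178×64.9³/12 = 4.055×10^6 mm⁴ (b = 64.9 mm is the smaller dimension).
Effective length L_e = KL = 0.7×4.12 m = 2884 mm.
Euler critical load P_cr = π²EI/L_e² = π²×200000×4.055×10^6/2884² = 962300 N.
P_allow = P_cr/n = 962300/4.2 = 229100 N.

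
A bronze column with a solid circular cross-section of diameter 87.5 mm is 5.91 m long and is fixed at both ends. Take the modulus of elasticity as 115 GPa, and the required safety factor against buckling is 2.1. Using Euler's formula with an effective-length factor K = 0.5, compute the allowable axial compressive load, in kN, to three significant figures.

P_allow = 178 kN

I = πd⁴/64 = π×87.5⁴/64 = 2.877×10^6 mm⁴.
Effective length L_e = KL = 0.5×5.91 m = 2955 mm.
Euler critical load P_cr = π²EI/L_e² = π²×115000×2.877×10^6/2955² = 374000 N.
P_allow = P_cr/n = 374000/2.1 = 178100 N.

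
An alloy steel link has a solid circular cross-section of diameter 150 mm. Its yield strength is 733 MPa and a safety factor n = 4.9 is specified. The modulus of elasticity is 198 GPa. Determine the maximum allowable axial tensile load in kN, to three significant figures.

F_allow = 2640 kN

σ_allow = 733/4.9 = 149.6 MPa.
A = πd²/4 = π×150²/4 = 17670 mm².
F_allow = σ_allow × A = 149.6×17670 = 2.644×10^6 N.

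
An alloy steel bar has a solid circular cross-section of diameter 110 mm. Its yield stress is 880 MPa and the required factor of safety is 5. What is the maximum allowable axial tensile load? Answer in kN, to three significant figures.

σ_allow = 880/5 = 176.0 MPa.
A = πd²/4 = π×110²/4 = 9503 mm².
F_allow = σ_allow × A = 176.0×9503 = 1.673×10^6 N.

F_allow = 1670 kN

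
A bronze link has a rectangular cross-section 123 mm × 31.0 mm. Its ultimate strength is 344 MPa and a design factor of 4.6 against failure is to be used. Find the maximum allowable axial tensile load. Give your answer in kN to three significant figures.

σ_allow = 344/4.6 = 74.78 MPa.
A = 123×31.0 = 3813 mm².
F_allow = σ_allow × A = 74.78×3813 = 285100 N.

F_allow = 285 kN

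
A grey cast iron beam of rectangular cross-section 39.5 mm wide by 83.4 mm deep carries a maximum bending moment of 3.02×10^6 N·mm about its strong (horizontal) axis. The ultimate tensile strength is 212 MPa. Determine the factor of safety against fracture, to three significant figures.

Section modulus S = bh²/6 = 39.5×83.4²/6 = 45790 mm³.
σ = M/S = 3020000/45790 = 65.95 MPa.
n = 212/65.95 = 3.214.

n = 3.21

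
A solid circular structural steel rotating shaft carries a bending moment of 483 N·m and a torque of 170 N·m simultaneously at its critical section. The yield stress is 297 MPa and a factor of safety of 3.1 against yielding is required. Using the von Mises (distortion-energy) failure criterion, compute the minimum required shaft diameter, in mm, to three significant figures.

σ_allow = σ_y/n = 297/3.1 = 95.81 MPa.
For a solid shaft σ_b = 32M/(πd³) and τ = 16T/(πd³), so the von Mises stress is σ' = (16/πd³)·√(4M²+3T²).
√(4M²+3T²) = √(4×(483000)² + 3×(170000)²) = 1.010×10^6 N·mm.
d³ = 16×1.010×10^6/(π×95.81) = 53680 mm³.
d = 37.72 mm.

d = 37.7 mm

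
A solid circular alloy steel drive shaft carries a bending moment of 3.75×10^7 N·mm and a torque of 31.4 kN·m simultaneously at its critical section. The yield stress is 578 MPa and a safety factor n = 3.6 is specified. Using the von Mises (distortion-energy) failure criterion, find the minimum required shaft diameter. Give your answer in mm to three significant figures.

d = 143 mm

σ_allow = σ_y/n = 578/3.6 = 160.6 MPa.
For a solid shaft σ_b = 32M/(πd³) and τ = 16T/(πd³), so the von Mises stress is σ' = (16/πd³)·√(4M²+3T²).
√(4M²+3T²) = √(4×(3.750×10^7)² + 3×(3.140×10^7)²) = 9.264×10^7 N·mm.
d³ = 16×9.264×10^7/(π×160.6) = 2.939×10^6 mm³.
d = 143.2 mm.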